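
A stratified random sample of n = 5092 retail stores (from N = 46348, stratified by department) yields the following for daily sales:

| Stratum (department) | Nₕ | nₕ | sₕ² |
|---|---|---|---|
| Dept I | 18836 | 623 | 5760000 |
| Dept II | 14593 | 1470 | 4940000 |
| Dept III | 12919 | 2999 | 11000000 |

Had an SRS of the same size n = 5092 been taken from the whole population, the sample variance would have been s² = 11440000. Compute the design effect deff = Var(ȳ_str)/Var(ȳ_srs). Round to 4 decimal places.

0.9976

Var(ȳ_str) = Σ Wₕ²(1−fₕ)sₕ²/nₕ with Wₕ = Nₕ/46348:
  Dept I: (18836/46348)²·(1−623/18836)·5760000/623 = 1476.5311
  Dept II: (14593/46348)²·(1−1470/14593)·4940000/1470 = 299.58863
  Dept III: (12919/46348)²·(1−2999/12919)·11000000/2999 = 218.82392
  → Var(ȳ_str) = 1994.9437.
Var(ȳ_srs) = (1 − 5092/46348)·11440000/5092 = 1999.8331.
deff = 1994.9437 / 1999.8331 = 0.9976.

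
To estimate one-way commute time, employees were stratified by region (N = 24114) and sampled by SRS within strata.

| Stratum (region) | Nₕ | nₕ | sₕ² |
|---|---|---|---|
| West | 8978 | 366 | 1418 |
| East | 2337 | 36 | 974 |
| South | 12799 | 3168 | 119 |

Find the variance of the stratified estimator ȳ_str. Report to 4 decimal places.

0.7733

Var(ȳ_str) = Σₕ Wₕ²(1 − fₕ)sₕ²/nₕ with Wₕ = Nₕ/N, N = 24114.
West: Wₕ = 0.37231484; term = 0.37231484²·(1 − 0.04076632)·1418/366 = 0.51515777.
East: Wₕ = 0.09691466; term = 0.09691466²·(1 − 0.01540436)·974/36 = 0.25020344.
South: Wₕ = 0.53077051; term = 0.53077051²·(1 − 0.24751934)·119/3168 = 0.0079628896.
Sum = 0.7733241.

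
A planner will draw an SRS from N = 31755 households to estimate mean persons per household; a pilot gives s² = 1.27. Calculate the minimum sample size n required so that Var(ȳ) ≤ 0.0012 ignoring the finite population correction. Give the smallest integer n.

Without fpc, n₀ = s²/D = 1.27/0.0012 = 1058.3333.
Rounding up, n = 1059.

1059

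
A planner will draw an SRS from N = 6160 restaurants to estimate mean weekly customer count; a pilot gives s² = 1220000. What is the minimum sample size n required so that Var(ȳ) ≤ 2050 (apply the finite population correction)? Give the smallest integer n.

Without fpc, n₀ = s²/D = 1220000/2050 = 595.1220.
With fpc, (1 − n/N)·s²/n ≤ D requires n ≥ n₀/(1 + n₀/N) = 595.1220/(1 + 595.1220/6160) = 542.6921.
Rounding up, n = 543.

543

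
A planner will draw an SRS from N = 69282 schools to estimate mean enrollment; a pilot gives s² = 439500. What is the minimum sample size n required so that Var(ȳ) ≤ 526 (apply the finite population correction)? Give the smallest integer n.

Without fpc, n₀ = s²/D = 439500/526 = 835.5513.
With fpc, (1 − n/N)·s²/n ≤ D requires n ≥ n₀/(1 + n₀/N) = 835.5513/(1 + 835.5513/69282) = 825.5945.
Rounding up, n = 826.

826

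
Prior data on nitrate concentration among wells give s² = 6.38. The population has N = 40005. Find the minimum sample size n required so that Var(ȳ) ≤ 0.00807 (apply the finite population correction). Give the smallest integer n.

Without fpc, n₀ = s²/D = 6.38/0.00807 = 790.5824.
With fpc, (1 − n/N)·s²/n ≤ D requires n ≥ n₀/(1 + n₀/N) = 790.5824/(1 + 790.5824/40005) = 775.2616.
Rounding up, n = 776.

776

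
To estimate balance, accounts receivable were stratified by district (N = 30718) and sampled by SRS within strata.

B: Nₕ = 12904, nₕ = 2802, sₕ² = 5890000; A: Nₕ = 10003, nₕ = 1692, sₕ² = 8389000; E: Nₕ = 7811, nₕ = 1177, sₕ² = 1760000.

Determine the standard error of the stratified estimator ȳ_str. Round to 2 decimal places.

Var(ȳ_str) = Σₕ Wₕ²(1 − fₕ)sₕ²/nₕ with Wₕ = Nₕ/N, N = 30718.
B: Wₕ = 0.42007943; term = 0.42007943²·(1 − 0.21714197)·5890000/2802 = 290.39759.
A: Wₕ = 0.32563969; term = 0.32563969²·(1 − 0.16914926)·8389000/1692 = 436.82503.
E: Wₕ = 0.25428088; term = 0.25428088²·(1 − 0.15068493)·1760000/1177 = 82.11688.
Sum = 809.3395.
SE = √(809.3395) = 28.45.

28.45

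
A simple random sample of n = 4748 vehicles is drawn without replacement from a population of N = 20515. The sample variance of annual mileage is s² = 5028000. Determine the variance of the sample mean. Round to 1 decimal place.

813.9

Under SRS without replacement, Var(ȳ) = (1 − f)·s²/n with f = n/N = 4748/20515 = 0.23144041.
Var(ȳ) = (1 − 0.23144041)·5028000/4748 = 0.76855959·1058.9722 = 813.88324.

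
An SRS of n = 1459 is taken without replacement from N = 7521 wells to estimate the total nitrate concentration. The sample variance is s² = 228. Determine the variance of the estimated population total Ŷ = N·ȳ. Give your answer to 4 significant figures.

7.125 × 10^6

Var(Ŷ) = N²·Var(ȳ) = N²·(1 − n/N)·s²/n.
f = 1459/7521 = 0.19399016; Var(ȳ) = 0.80600984·228/1459 = 0.1259563.
Var(Ŷ) = 7521² · 0.1259563 = 7.1247737 × 10^6.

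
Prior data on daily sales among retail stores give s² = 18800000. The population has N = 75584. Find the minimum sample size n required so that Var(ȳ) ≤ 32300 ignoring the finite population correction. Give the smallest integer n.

Without fpc, n₀ = s²/D = 18800000/32300 = 582.0433.
Rounding up, n = 583.

583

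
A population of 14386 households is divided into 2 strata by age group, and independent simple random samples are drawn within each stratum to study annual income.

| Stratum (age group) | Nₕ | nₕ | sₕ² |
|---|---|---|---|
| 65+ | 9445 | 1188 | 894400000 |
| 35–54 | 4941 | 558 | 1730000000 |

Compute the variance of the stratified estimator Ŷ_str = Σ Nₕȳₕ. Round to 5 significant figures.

1.2586 × 10^14

Var(Ŷ_str) = Σₕ Nₕ²(1 − fₕ)sₕ²/nₕ.
65+: 9445²·(1 − 1188/9445)·894400000/1188 = 5.871372 × 10^13.
35–54: 4941²·(1 − 558/4941)·1730000000/558 = 6.7142611 × 10^13.
Sum = 1.2585633 × 10^14.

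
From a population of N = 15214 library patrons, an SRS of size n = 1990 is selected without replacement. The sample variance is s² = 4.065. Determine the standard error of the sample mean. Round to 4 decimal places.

Under SRS without replacement, Var(ȳ) = (1 − f)·s²/n with f = n/N = 1990/15214 = 0.13080058.
Var(ȳ) = (1 − 0.13080058)·4.065/1990 = 0.86919942·0.0020427136 = 0.0017755255.
SE(ȳ) = √(0.0017755255) = 0.0421.

0.0421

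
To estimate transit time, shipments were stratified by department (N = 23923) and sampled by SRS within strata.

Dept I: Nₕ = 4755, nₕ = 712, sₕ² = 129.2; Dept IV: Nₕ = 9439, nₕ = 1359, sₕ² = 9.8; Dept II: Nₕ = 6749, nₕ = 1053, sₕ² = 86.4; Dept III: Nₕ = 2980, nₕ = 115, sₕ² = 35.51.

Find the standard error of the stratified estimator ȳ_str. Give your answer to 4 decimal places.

0.1311

Var(ȳ_str) = Σₕ Wₕ²(1 − fₕ)sₕ²/nₕ with Wₕ = Nₕ/N, N = 23923.
Dept I: Wₕ = 0.19876270; term = 0.19876270²·(1 − 0.14973712)·129.2/712 = 0.0060954462.
Dept IV: Wₕ = 0.39455754; term = 0.39455754²·(1 − 0.14397712)·9.8/1359 = 9.6097632 × 10^-4.
Dept II: Wₕ = 0.28211345; term = 0.28211345²·(1 − 0.15602311)·86.4/1053 = 0.0055114199.
Dept III: Wₕ = 0.12456632; term = 0.12456632²·(1 − 0.03859060)·35.51/115 = 0.0046064084.
Sum = 0.017174251.
SE = √(0.017174251) = 0.1311.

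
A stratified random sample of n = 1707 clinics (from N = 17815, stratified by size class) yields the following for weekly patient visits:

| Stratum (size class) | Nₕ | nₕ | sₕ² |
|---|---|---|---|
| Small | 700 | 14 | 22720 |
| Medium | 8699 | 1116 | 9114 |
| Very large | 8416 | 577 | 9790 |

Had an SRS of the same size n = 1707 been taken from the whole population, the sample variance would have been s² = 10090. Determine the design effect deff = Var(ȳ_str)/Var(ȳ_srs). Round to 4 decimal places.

Var(ȳ_str) = Σ Wₕ²(1−fₕ)sₕ²/nₕ with Wₕ = Nₕ/17815:
  Small: (700/17815)²·(1−14/700)·22720/14 = 2.4554483
  Medium: (8699/17815)²·(1−1116/8699)·9114/1116 = 1.6973975
  Very large: (8416/17815)²·(1−577/8416)·9790/577 = 3.5269688
  → Var(ȳ_str) = 7.6798146.
Var(ȳ_srs) = (1 − 1707/17815)·10090/1707 = 5.3445782.
deff = 7.6798146 / 5.3445782 = 1.4369.

1.4369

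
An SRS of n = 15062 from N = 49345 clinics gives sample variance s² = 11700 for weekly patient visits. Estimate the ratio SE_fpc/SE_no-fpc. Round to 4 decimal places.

f = n/N = 15062/49345 = 0.30523863.
SE_no-fpc = √(s²/n) = 0.88135649; SE_fpc = √((1−f)s²/n) = 0.73463132.
Ratio = √(1−f) = 0.83352347.

0.8335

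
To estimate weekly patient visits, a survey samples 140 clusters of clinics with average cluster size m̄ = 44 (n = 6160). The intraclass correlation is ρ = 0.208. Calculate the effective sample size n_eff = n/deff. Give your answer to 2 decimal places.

deff = 1 + (44 − 1)·0.208 = 1 + 8.944 = 9.944.
n_eff = 6160 / 9.944 = 619.47.

619.47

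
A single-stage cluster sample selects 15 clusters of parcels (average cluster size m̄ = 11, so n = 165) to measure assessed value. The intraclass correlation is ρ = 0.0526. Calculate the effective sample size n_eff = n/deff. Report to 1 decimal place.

deff = 1 + (11 − 1)·0.0526 = 1 + 0.526 = 1.526.
n_eff = 165 / 1.526 = 108.1.

108.1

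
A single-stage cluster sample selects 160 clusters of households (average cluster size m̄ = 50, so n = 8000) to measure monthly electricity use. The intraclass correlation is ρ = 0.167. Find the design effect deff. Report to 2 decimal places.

9.18

deff = 1 + (50 − 1)·0.167 = 1 + 8.183 = 9.183.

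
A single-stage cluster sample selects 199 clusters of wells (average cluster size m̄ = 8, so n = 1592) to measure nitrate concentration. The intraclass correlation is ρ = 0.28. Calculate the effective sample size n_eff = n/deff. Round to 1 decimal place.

deff = 1 + (8 − 1)·0.28 = 1 + 1.96 = 2.96.
n_eff = 1592 / 2.96 = 537.8.

537.8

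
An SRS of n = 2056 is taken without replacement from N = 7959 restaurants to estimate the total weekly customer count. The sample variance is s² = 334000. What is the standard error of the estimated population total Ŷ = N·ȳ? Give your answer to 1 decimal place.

Var(Ŷ) = N²·Var(ȳ) = N²·(1 − n/N)·s²/n.
f = 2056/7959 = 0.25832391; Var(ȳ) = 0.74167609·334000/2056 = 120.48629.
Var(Ŷ) = 7959² · 120.48629 = 7.6322861 × 10^9.
SE(Ŷ) = √(7.6322861 × 10^9) = 87363.0.

87363.0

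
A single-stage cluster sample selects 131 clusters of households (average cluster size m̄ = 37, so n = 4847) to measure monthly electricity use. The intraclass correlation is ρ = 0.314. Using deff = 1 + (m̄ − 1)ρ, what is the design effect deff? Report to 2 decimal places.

deff = 1 + (37 − 1)·0.314 = 1 + 11.304 = 12.304.

12.30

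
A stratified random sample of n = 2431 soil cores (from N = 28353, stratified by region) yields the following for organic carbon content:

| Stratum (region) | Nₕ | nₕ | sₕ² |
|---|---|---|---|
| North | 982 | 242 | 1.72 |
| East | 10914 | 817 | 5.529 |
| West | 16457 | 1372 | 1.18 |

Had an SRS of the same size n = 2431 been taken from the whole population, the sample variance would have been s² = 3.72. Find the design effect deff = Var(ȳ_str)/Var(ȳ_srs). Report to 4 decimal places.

0.8575

Var(ȳ_str) = Σ Wₕ²(1−fₕ)sₕ²/nₕ with Wₕ = Nₕ/28353:
  North: (982/28353)²·(1−242/982)·1.72/242 = 6.4247799 × 10^-6
  East: (10914/28353)²·(1−817/10914)·5.529/817 = 9.2768985 × 10^-4
  West: (16457/28353)²·(1−1372/16457)·1.18/1372 = 2.6559864 × 10^-4
  → Var(ȳ_str) = 0.0011997133.
Var(ȳ_srs) = (1 − 2431/28353)·3.72/2431 = 0.0013990314.
deff = 0.0011997133 / 0.0013990314 = 0.8575.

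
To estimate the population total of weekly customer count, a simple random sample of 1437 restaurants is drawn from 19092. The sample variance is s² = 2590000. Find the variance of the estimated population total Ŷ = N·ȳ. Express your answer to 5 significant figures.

6.0752 × 10^11

Var(Ŷ) = N²·Var(ȳ) = N²·(1 − n/N)·s²/n.
f = 1437/19092 = 0.07526713; Var(ȳ) = 0.92473287·2590000/1437 = 1666.7071.
Var(Ŷ) = 19092² · 1666.7071 = 6.0752218 × 10^11.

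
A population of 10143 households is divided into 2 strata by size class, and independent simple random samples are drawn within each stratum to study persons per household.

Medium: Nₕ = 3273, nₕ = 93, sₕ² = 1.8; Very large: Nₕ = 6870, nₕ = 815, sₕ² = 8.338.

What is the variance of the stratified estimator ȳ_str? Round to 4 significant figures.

0.006095

Var(ȳ_str) = Σₕ Wₕ²(1 − fₕ)sₕ²/nₕ with Wₕ = Nₕ/N, N = 10143.
Medium: Wₕ = 0.32268560; term = 0.32268560²·(1 − 0.02841430)·1.8/93 = 0.0019580773.
Very large: Wₕ = 0.67731440; term = 0.67731440²·(1 − 0.11863173)·8.338/815 = 0.0041365885.
Sum = 0.0060946658.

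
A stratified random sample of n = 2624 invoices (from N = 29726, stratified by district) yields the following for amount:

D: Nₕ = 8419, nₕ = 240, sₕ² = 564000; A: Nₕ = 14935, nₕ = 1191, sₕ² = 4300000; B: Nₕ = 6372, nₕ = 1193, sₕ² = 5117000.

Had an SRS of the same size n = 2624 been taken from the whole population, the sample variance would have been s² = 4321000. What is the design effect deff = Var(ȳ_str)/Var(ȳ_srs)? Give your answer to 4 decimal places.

Var(ȳ_str) = Σ Wₕ²(1−fₕ)sₕ²/nₕ with Wₕ = Nₕ/29726:
  D: (8419/29726)²·(1−240/8419)·564000/240 = 183.12837
  A: (14935/29726)²·(1−1191/14935)·4300000/1191 = 838.69127
  B: (6372/29726)²·(1−1193/6372)·5117000/1193 = 160.18569
  → Var(ȳ_str) = 1182.0053.
Var(ȳ_srs) = (1 − 2624/29726)·4321000/2624 = 1501.3616.
deff = 1182.0053 / 1501.3616 = 0.7873.

0.7873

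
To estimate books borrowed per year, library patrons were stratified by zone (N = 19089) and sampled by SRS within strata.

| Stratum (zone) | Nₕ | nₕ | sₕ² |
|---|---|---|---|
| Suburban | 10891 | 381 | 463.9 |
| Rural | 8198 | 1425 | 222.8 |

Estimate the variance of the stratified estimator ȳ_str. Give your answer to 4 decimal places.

0.4063

Var(ȳ_str) = Σₕ Wₕ²(1 − fₕ)sₕ²/nₕ with Wₕ = Nₕ/N, N = 19089.
Suburban: Wₕ = 0.57053801; term = 0.57053801²·(1 − 0.03498301)·463.9/381 = 0.38247541.
Rural: Wₕ = 0.42946199; term = 0.42946199²·(1 − 0.17382288)·222.8/1425 = 0.023824454.
Sum = 0.40629986.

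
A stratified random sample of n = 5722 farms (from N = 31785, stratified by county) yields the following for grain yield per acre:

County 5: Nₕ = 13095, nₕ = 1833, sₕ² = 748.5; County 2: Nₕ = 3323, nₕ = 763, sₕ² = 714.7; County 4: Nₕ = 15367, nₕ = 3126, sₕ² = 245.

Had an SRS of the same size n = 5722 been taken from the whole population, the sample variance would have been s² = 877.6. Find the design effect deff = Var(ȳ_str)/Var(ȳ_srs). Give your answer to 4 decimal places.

Var(ȳ_str) = Σ Wₕ²(1−fₕ)sₕ²/nₕ with Wₕ = Nₕ/31785:
  County 5: (13095/31785)²·(1−1833/13095)·748.5/1833 = 0.05960819
  County 2: (3323/31785)²·(1−763/3323)·714.7/763 = 0.0078872411
  County 4: (15367/31785)²·(1−3126/15367)·245/3126 = 0.014592801
  → Var(ȳ_str) = 0.082088232.
Var(ȳ_srs) = (1 − 5722/31785)·877.6/5722 = 0.12576244.
deff = 0.082088232 / 0.12576244 = 0.6527.

0.6527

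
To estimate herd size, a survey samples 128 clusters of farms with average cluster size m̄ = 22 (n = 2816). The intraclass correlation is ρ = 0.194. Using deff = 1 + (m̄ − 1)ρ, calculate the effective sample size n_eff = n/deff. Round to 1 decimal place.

deff = 1 + (22 − 1)·0.194 = 1 + 4.074 = 5.074.
n_eff = 2816 / 5.074 = 555.0.

555.0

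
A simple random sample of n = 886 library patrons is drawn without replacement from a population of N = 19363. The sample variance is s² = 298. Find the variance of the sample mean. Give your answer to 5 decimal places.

0.32095

Under SRS without replacement, Var(ȳ) = (1 − f)·s²/n with f = n/N = 886/19363 = 0.04575737.
Var(ȳ) = (1 − 0.04575737)·298/886 = 0.95424263·0.33634312 = 0.32095294.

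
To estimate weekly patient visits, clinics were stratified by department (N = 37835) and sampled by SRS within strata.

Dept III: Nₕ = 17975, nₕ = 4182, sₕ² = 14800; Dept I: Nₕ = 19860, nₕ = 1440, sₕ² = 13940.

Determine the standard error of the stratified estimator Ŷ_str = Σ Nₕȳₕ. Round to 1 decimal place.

66473.8

Var(Ŷ_str) = Σₕ Nₕ²(1 − fₕ)sₕ²/nₕ.
Dept III: 17975²·(1 − 4182/17975)·14800/4182 = 8.7741554 × 10^8.
Dept I: 19860²·(1 − 1440/19860)·13940/1440 = 3.5413524 × 10^9.
Sum = 4.4187679 × 10^9.
SE = √(4.4187679 × 10^9) = 66473.8.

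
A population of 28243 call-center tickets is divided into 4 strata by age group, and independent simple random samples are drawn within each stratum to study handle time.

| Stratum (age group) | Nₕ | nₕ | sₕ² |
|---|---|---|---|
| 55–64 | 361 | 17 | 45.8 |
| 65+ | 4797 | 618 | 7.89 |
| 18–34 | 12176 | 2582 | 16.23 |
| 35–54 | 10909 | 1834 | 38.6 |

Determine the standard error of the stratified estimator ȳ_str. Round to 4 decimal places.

0.0654

Var(ȳ_str) = Σₕ Wₕ²(1 − fₕ)sₕ²/nₕ with Wₕ = Nₕ/N, N = 28243.
55–64: Wₕ = 0.01278193; term = 0.01278193²·(1 − 0.04709141)·45.8/17 = 4.1943102 × 10^-4.
65+: Wₕ = 0.16984740; term = 0.16984740²·(1 − 0.12883052)·7.89/618 = 3.2085511 × 10^-4.
18–34: Wₕ = 0.43111567; term = 0.43111567²·(1 − 0.21205650)·16.23/2582 = 9.2054492 × 10^-4.
35–54: Wₕ = 0.38625500; term = 0.38625500²·(1 − 0.16811807)·38.6/1834 = 0.0026121487.
Sum = 0.0042729798.
SE = √(0.0042729798) = 0.0654.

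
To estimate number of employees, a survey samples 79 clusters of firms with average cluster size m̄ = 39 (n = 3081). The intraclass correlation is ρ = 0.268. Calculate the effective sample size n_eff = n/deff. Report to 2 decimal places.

deff = 1 + (39 − 1)·0.268 = 1 + 10.184 = 11.184.
n_eff = 3081 / 11.184 = 275.48.

275.48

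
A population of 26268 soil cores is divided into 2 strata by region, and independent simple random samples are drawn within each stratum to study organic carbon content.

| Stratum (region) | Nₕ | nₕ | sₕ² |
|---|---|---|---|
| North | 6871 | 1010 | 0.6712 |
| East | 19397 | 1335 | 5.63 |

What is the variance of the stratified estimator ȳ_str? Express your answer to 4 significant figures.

0.002180

Var(ȳ_str) = Σₕ Wₕ²(1 − fₕ)sₕ²/nₕ with Wₕ = Nₕ/N, N = 26268.
North: Wₕ = 0.26157302; term = 0.26157302²·(1 − 0.14699462)·0.6712/1010 = 3.8785396 × 10^-5.
East: Wₕ = 0.73842698; term = 0.73842698²·(1 − 0.06882508)·5.63/1335 = 0.0021412803.
Sum = 0.0021800657.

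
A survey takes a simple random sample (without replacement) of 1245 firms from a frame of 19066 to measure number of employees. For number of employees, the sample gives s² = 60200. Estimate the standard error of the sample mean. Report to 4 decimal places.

6.7228

Under SRS without replacement, Var(ȳ) = (1 − f)·s²/n with f = n/N = 1245/19066 = 0.06529949.
Var(ȳ) = (1 − 0.06529949)·60200/1245 = 0.93470051·48.353414 = 45.195961.
SE(ȳ) = √(45.195961) = 6.7228.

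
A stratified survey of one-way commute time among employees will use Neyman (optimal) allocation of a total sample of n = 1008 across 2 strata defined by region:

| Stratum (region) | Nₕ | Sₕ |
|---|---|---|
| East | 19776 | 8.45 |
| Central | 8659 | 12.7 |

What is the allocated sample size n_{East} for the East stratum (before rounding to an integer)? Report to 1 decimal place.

Neyman allocation: nₕ = n·NₕSₕ / Σⱼ NⱼSⱼ.
Σ NⱼSⱼ = 19776·8.45 + 8659·12.7 = 277076.5.
n_{East} = 1008·19776·8.45 / 277076.5 = 607.9.

607.9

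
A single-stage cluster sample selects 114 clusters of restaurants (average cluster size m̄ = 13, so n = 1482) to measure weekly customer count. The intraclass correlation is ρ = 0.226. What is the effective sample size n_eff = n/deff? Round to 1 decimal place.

399.2

deff = 1 + (13 − 1)·0.226 = 1 + 2.712 = 3.712.
n_eff = 1482 / 3.712 = 399.2.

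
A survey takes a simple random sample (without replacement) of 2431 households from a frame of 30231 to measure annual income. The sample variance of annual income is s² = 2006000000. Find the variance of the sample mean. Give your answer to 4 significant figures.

Under SRS without replacement, Var(ȳ) = (1 − f)·s²/n with f = n/N = 2431/30231 = 0.08041414.
Var(ȳ) = (1 − 0.08041414)·2006000000/2431 = 0.91958586·825174.83 = 758819.1.

758800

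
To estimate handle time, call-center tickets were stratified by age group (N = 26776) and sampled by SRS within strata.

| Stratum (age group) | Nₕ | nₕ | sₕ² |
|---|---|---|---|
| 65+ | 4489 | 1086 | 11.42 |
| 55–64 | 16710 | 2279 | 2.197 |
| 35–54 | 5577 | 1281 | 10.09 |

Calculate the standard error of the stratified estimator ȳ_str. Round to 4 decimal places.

0.0285

Var(ȳ_str) = Σₕ Wₕ²(1 − fₕ)sₕ²/nₕ with Wₕ = Nₕ/N, N = 26776.
65+: Wₕ = 0.16765013; term = 0.16765013²·(1 − 0.24192470)·11.42/1086 = 2.2405593 × 10^-4.
55–64: Wₕ = 0.62406633; term = 0.62406633²·(1 − 0.13638540)·2.197/2279 = 3.2424046 × 10^-4.
35–54: Wₕ = 0.20828354; term = 0.20828354²·(1 − 0.22969338)·10.09/1281 = 2.6321798 × 10^-4.
Sum = 8.1151437 × 10^-4.
SE = √(8.1151437 × 10^-4) = 0.0285.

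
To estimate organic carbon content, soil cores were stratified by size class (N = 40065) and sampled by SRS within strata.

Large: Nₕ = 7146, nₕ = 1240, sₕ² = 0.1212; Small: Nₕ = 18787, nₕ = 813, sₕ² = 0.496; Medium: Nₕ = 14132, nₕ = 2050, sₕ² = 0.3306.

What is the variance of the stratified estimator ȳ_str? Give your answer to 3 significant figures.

Var(ȳ_str) = Σₕ Wₕ²(1 − fₕ)sₕ²/nₕ with Wₕ = Nₕ/N, N = 40065.
Large: Wₕ = 0.17836016; term = 0.17836016²·(1 − 0.17352365)·0.1212/1240 = 2.569846 × 10^-6.
Small: Wₕ = 0.46891302; term = 0.46891302²·(1 − 0.04327460)·0.496/813 = 1.2834029 × 10^-4.
Medium: Wₕ = 0.35272682; term = 0.35272682²·(1 − 0.14506085)·0.3306/2050 = 1.7153832 × 10^-5.
Sum = 1.4806397 × 10^-4.

1.48 × 10^-4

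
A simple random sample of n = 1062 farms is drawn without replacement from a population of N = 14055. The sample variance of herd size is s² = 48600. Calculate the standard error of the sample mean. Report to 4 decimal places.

Under SRS without replacement, Var(ȳ) = (1 − f)·s²/n with f = n/N = 1062/14055 = 0.07556030.
Var(ȳ) = (1 − 0.07556030)·48600/1062 = 0.92443970·45.762712 = 42.304868.
SE(ȳ) = √(42.304868) = 6.5042.

6.5042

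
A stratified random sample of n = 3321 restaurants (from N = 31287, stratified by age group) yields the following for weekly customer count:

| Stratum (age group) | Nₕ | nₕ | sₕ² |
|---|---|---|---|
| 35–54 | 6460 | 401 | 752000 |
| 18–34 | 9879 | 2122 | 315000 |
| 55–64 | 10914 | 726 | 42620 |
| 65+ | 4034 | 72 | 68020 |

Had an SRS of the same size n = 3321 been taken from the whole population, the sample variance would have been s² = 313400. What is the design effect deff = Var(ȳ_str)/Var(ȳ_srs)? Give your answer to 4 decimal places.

1.2886

Var(ȳ_str) = Σ Wₕ²(1−fₕ)sₕ²/nₕ with Wₕ = Nₕ/31287:
  35–54: (6460/31287)²·(1−401/6460)·752000/401 = 74.985811
  18–34: (9879/31287)²·(1−2122/9879)·315000/2122 = 11.621016
  55–64: (10914/31287)²·(1−726/10914)·42620/726 = 6.6684034
  65+: (4034/31287)²·(1−72/4034)·68020/72 = 15.425053
  → Var(ȳ_str) = 108.70028.
Var(ȳ_srs) = (1 − 3321/31287)·313400/3321 = 84.352226.
deff = 108.70028 / 84.352226 = 1.2886.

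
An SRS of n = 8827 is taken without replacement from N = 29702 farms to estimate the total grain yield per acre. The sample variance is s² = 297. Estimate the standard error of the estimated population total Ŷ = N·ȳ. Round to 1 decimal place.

4567.5

Var(Ŷ) = N²·Var(ȳ) = N²·(1 − n/N)·s²/n.
f = 8827/29702 = 0.29718537; Var(ȳ) = 0.70281463·297/8827 = 0.023647439.
Var(Ŷ) = 29702² · 0.023647439 = 2.0861979 × 10^7.
SE(Ŷ) = √(2.0861979 × 10^7) = 4567.5.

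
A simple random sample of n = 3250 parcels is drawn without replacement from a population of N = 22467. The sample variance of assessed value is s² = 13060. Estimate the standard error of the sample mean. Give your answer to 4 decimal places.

1.8540

Under SRS without replacement, Var(ȳ) = (1 − f)·s²/n with f = n/N = 3250/22467 = 0.14465661.
Var(ȳ) = (1 − 0.14465661)·13060/3250 = 0.85534339·4.0184615 = 3.4371645.
SE(ȳ) = √(3.4371645) = 1.8540.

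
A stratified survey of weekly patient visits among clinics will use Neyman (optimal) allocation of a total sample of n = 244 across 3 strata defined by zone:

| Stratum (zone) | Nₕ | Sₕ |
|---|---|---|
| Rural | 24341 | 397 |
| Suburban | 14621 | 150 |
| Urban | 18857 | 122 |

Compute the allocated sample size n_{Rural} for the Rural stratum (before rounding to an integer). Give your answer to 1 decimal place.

Neyman allocation: nₕ = n·NₕSₕ / Σⱼ NⱼSⱼ.
Σ NⱼSⱼ = 24341·397 + 14621·150 + 18857·122 = 1.4157081 × 10^7.
n_{Rural} = 244·24341·397 / (1.4157081 × 10^7) = 166.6.

166.6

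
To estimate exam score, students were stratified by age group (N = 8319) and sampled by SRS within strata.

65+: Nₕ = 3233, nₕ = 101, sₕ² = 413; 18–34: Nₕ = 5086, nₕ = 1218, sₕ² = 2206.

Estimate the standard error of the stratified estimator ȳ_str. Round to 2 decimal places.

Var(ȳ_str) = Σₕ Wₕ²(1 − fₕ)sₕ²/nₕ with Wₕ = Nₕ/N, N = 8319.
65+: Wₕ = 0.38862844; term = 0.38862844²·(1 − 0.03124033)·413/101 = 0.59829295.
18–34: Wₕ = 0.61137156; term = 0.61137156²·(1 − 0.23948093)·2206/1218 = 0.51484772.
Sum = 1.1131407.
SE = √(1.1131407) = 1.06.

1.06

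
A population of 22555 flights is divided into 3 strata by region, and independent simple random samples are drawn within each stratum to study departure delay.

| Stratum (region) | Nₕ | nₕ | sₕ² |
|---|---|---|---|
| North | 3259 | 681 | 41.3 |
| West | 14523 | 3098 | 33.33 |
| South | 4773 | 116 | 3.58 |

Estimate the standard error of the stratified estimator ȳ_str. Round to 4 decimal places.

0.0765

Var(ȳ_str) = Σₕ Wₕ²(1 − fₕ)sₕ²/nₕ with Wₕ = Nₕ/N, N = 22555.
North: Wₕ = 0.14449124; term = 0.14449124²·(1 − 0.20895980)·41.3/681 = 0.0010015775.
West: Wₕ = 0.64389271; term = 0.64389271²·(1 − 0.21331681)·33.33/3098 = 0.0035089791.
South: Wₕ = 0.21161605; term = 0.21161605²·(1 − 0.02430337)·3.58/116 = 0.0013484568.
Sum = 0.0058590134.
SE = √(0.0058590134) = 0.0765.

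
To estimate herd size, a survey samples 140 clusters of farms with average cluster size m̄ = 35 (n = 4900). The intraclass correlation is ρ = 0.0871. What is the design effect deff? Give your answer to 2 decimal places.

deff = 1 + (35 − 1)·0.0871 = 1 + 2.9614 = 3.9614.

3.96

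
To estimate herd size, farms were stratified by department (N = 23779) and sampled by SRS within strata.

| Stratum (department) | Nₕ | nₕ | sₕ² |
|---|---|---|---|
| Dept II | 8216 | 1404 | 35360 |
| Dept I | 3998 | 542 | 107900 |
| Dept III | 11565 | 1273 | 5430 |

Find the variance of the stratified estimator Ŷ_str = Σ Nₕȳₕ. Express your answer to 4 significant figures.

Var(Ŷ_str) = Σₕ Nₕ²(1 − fₕ)sₕ²/nₕ.
Dept II: 8216²·(1 − 1404/8216)·35360/1404 = 1.4095491 × 10^9.
Dept I: 3998²·(1 − 542/3998)·107900/542 = 2.7506712 × 10^9.
Dept III: 11565²·(1 − 1273/11565)·5430/1273 = 5.0771131 × 10^8.
Sum = 4.6679316 × 10^9.

4.668 × 10^9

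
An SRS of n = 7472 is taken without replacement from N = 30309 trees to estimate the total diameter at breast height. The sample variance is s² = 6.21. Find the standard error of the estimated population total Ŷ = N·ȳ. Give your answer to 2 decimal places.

758.46

Var(Ŷ) = N²·Var(ȳ) = N²·(1 − n/N)·s²/n.
f = 7472/30309 = 0.24652743; Var(ȳ) = 0.75347257·6.21/7472 = 6.2621315 × 10^-4.
Var(Ŷ) = 30309² · (6.2621315 × 10^-4) = 575261.62.
SE(Ŷ) = √(575261.62) = 758.46.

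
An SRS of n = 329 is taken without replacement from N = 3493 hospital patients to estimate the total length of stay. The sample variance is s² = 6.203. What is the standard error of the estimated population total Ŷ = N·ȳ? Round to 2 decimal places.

456.48

Var(Ŷ) = N²·Var(ȳ) = N²·(1 − n/N)·s²/n.
f = 329/3493 = 0.09418838; Var(ȳ) = 0.90581162·6.203/329 = 0.017078266.
Var(Ŷ) = 3493² · 0.017078266 = 208372.76.
SE(Ŷ) = √(208372.76) = 456.48.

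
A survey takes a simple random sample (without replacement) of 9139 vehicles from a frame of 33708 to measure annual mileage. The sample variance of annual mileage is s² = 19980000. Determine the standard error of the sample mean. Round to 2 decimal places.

39.92

Under SRS without replacement, Var(ȳ) = (1 − f)·s²/n with f = n/N = 9139/33708 = 0.27112258.
Var(ȳ) = (1 − 0.27112258)·19980000/9139 = 0.72887742·2186.2348 = 1593.4972.
SE(ȳ) = √(1593.4972) = 39.92.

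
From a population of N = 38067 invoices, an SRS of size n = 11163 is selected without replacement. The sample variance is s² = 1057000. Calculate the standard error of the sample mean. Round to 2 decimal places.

Under SRS without replacement, Var(ȳ) = (1 − f)·s²/n with f = n/N = 11163/38067 = 0.29324612.
Var(ȳ) = (1 − 0.29324612)·1057000/11163 = 0.70675388·94.687808 = 66.920976.
SE(ȳ) = √(66.920976) = 8.18.

8.18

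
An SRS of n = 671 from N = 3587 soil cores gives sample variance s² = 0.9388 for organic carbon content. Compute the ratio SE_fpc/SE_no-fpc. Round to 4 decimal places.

0.9016

f = n/N = 671/3587 = 0.18706440.
SE_no-fpc = √(s²/n) = 0.037404623; SE_fpc = √((1−f)s²/n) = 0.033725108.
Ratio = √(1−f) = 0.90162941.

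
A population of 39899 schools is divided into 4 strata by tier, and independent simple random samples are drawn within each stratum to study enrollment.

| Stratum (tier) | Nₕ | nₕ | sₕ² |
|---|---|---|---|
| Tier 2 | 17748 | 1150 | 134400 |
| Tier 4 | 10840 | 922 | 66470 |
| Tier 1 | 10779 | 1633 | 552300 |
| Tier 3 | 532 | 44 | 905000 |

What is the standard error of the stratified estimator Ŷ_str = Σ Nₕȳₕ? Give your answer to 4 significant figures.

284400

Var(Ŷ_str) = Σₕ Nₕ²(1 − fₕ)sₕ²/nₕ.
Tier 2: 17748²·(1 − 1150/17748)·134400/1150 = 3.4427589 × 10^10.
Tier 4: 10840²·(1 − 922/10840)·66470/922 = 7.7508288 × 10^9.
Tier 1: 10779²·(1 − 1633/10779)·552300/1633 = 3.3342528 × 10^10.
Tier 3: 532²·(1 − 44/532)·905000/44 = 5.3398291 × 10^9.
Sum = 8.0860775 × 10^10.
SE = √(8.0860775 × 10^10) = 284400.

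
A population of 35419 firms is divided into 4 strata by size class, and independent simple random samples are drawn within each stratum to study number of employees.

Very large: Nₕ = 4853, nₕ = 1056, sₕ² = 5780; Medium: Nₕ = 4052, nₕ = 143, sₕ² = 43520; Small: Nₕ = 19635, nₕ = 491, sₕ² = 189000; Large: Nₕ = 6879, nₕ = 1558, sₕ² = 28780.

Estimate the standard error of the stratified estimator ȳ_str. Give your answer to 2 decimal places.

10.95

Var(ȳ_str) = Σₕ Wₕ²(1 − fₕ)sₕ²/nₕ with Wₕ = Nₕ/N, N = 35419.
Very large: Wₕ = 0.13701686; term = 0.13701686²·(1 − 0.21759736)·5780/1056 = 0.08039744.
Medium: Wₕ = 0.11440187; term = 0.11440187²·(1 − 0.03529121)·43520/143 = 3.8425132.
Small: Wₕ = 0.55436348; term = 0.55436348²·(1 − 0.02500637)·189000/491 = 115.33771.
Large: Wₕ = 0.19421779; term = 0.19421779²·(1 − 0.22648641)·28780/1558 = 0.53897586.
Sum = 119.7996.
SE = √(119.7996) = 10.95.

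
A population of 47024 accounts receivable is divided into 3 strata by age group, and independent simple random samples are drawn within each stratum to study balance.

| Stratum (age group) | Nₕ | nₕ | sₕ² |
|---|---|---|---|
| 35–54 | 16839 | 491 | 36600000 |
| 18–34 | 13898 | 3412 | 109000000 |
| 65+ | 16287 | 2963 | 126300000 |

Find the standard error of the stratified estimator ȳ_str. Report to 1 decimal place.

Var(ȳ_str) = Σₕ Wₕ²(1 − fₕ)sₕ²/nₕ with Wₕ = Nₕ/N, N = 47024.
35–54: Wₕ = 0.35809374; term = 0.35809374²·(1 − 0.02915850)·36600000/491 = 9279.8591.
18–34: Wₕ = 0.29555121; term = 0.29555121²·(1 − 0.24550295)·109000000/3412 = 2105.4285.
65+: Wₕ = 0.34635505; term = 0.34635505²·(1 − 0.18192423)·126300000/2963 = 4183.1967.
Sum = 15568.484.
SE = √(15568.484) = 124.8.

124.8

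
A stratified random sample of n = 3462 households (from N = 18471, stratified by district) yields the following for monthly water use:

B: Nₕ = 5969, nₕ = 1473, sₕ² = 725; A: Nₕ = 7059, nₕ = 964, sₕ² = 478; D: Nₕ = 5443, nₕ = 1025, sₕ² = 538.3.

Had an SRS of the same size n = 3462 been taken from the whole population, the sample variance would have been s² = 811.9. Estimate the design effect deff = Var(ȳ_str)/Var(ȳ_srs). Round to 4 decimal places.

0.7255

Var(ȳ_str) = Σ Wₕ²(1−fₕ)sₕ²/nₕ with Wₕ = Nₕ/18471:
  B: (5969/18471)²·(1−1473/5969)·725/1473 = 0.038715273
  A: (7059/18471)²·(1−964/7059)·478/964 = 0.062529785
  D: (5443/18471)²·(1−1025/5443)·538.3/1025 = 0.037015511
  → Var(ȳ_str) = 0.13826057.
Var(ȳ_srs) = (1 − 3462/18471)·811.9/3462 = 0.19056223.
deff = 0.13826057 / 0.19056223 = 0.7255.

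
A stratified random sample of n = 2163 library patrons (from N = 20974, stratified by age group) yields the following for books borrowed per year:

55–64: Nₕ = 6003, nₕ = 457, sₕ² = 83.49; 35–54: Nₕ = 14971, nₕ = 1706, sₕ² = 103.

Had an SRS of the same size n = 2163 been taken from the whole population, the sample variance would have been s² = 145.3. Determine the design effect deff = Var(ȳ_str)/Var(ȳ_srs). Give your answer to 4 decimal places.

0.6819

Var(ȳ_str) = Σ Wₕ²(1−fₕ)sₕ²/nₕ with Wₕ = Nₕ/20974:
  55–64: (6003/20974)²·(1−457/6003)·83.49/457 = 0.013826235
  35–54: (14971/20974)²·(1−1706/14971)·103/1706 = 0.027255474
  → Var(ȳ_str) = 0.041081709.
Var(ȳ_srs) = (1 − 2163/20974)·145.3/2163 = 0.060247595.
deff = 0.041081709 / 0.060247595 = 0.6819.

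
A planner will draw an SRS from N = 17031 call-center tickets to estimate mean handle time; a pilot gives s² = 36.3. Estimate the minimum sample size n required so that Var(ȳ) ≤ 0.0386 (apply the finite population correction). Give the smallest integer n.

Without fpc, n₀ = s²/D = 36.3/0.0386 = 940.4145.
With fpc, (1 − n/N)·s²/n ≤ D requires n ≥ n₀/(1 + n₀/N) = 940.4145/(1 + 940.4145/17031) = 891.2042.
Rounding up, n = 892.

892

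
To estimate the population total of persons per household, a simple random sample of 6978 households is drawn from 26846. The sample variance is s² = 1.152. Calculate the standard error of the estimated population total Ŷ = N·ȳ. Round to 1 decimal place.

296.7

Var(Ŷ) = N²·Var(ȳ) = N²·(1 − n/N)·s²/n.
f = 6978/26846 = 0.25992699; Var(ȳ) = 0.74007301·1.152/6978 = 1.2217886 × 10^-4.
Var(Ŷ) = 26846² · (1.2217886 × 10^-4) = 88055.247.
SE(Ŷ) = √(88055.247) = 296.7.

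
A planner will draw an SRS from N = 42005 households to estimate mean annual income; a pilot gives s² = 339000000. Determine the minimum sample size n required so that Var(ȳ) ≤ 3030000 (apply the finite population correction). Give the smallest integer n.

112

Without fpc, n₀ = s²/D = 339000000/3030000 = 111.8812.
With fpc, (1 − n/N)·s²/n ≤ D requires n ≥ n₀/(1 + n₀/N) = 111.8812/(1 + 111.8812/42005) = 111.5840.
Rounding up, n = 112.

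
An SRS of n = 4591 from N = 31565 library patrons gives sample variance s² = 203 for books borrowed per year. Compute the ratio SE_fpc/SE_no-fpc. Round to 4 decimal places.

f = n/N = 4591/31565 = 0.14544591.
SE_no-fpc = √(s²/n) = 0.21027826; SE_fpc = √((1−f)s²/n) = 0.19438563.
Ratio = √(1−f) = 0.92442095.

0.9244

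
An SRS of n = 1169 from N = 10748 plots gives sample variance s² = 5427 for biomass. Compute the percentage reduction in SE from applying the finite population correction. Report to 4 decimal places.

f = n/N = 1169/10748 = 0.10876442.
SE_no-fpc = √(s²/n) = 2.1546298; SE_fpc = √((1−f)s²/n) = 2.0340841.
Ratio = √(1−f) = 0.94405274. Reduction = 100·(1 − 0.94405274) = 5.5947%.

5.5947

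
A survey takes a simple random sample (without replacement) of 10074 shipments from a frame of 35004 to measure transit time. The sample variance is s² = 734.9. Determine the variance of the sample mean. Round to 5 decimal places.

Under SRS without replacement, Var(ȳ) = (1 − f)·s²/n with f = n/N = 10074/35004 = 0.28779568.
Var(ȳ) = (1 − 0.28779568)·734.9/10074 = 0.71220432·0.072950169 = 0.051955425.

0.05196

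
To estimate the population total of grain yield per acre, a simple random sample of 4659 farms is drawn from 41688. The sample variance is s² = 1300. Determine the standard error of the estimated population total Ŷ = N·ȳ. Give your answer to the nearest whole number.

20754

Var(Ŷ) = N²·Var(ȳ) = N²·(1 − n/N)·s²/n.
f = 4659/41688 = 0.11175878; Var(ȳ) = 0.88824122·1300/4659 = 0.2478458.
Var(Ŷ) = 41688² · 0.2478458 = 4.3072857 × 10^8.
SE(Ŷ) = √(4.3072857 × 10^8) = 20754.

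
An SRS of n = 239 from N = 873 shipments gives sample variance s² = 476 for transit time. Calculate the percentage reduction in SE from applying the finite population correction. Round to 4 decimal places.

f = n/N = 239/873 = 0.27376861.
SE_no-fpc = √(s²/n) = 1.4112519; SE_fpc = √((1−f)s²/n) = 1.2026577.
Ratio = √(1−f) = 0.85219211. Reduction = 100·(1 − 0.85219211) = 14.7808%.

14.7808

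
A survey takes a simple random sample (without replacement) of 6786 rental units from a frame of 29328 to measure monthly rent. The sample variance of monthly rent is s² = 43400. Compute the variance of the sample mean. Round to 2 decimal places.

4.92

Under SRS without replacement, Var(ȳ) = (1 − f)·s²/n with f = n/N = 6786/29328 = 0.23138298.
Var(ȳ) = (1 − 0.23138298)·43400/6786 = 0.76861702·6.3955202 = 4.9157057.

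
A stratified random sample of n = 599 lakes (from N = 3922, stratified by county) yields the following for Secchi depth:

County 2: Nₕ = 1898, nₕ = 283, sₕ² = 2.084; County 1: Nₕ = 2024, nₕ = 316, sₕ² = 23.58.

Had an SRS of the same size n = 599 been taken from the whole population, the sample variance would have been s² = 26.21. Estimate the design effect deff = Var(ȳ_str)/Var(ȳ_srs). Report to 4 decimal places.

0.4919

Var(ȳ_str) = Σ Wₕ²(1−fₕ)sₕ²/nₕ with Wₕ = Nₕ/3922:
  County 2: (1898/3922)²·(1−283/1898)·2.084/283 = 0.0014674551
  County 1: (2024/3922)²·(1−316/2024)·23.58/316 = 0.016770265
  → Var(ȳ_str) = 0.01823772.
Var(ȳ_srs) = (1 − 599/3922)·26.21/599 = 0.037073446.
deff = 0.01823772 / 0.037073446 = 0.4919.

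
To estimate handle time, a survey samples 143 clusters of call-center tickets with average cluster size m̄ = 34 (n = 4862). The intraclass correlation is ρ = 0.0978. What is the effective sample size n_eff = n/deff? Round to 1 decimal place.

deff = 1 + (34 − 1)·0.0978 = 1 + 3.2274 = 4.2274.
n_eff = 4862 / 4.2274 = 1150.1.

1150.1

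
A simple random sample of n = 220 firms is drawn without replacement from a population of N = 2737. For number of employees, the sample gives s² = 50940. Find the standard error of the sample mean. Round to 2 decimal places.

14.59

Under SRS without replacement, Var(ȳ) = (1 − f)·s²/n with f = n/N = 220/2737 = 0.08037998.
Var(ȳ) = (1 − 0.08037998)·50940/220 = 0.91962002·231.54545 = 212.93384.
SE(ȳ) = √(212.93384) = 14.59.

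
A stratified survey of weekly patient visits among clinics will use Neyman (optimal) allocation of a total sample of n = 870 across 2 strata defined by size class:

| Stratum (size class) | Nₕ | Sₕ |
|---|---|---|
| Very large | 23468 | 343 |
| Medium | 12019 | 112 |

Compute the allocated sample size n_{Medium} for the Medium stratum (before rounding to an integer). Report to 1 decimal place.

124.6

Neyman allocation: nₕ = n·NₕSₕ / Σⱼ NⱼSⱼ.
Σ NⱼSⱼ = 23468·343 + 12019·112 = 9.395652 × 10^6.
n_{Medium} = 870·12019·112 / (9.395652 × 10^6) = 124.6.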